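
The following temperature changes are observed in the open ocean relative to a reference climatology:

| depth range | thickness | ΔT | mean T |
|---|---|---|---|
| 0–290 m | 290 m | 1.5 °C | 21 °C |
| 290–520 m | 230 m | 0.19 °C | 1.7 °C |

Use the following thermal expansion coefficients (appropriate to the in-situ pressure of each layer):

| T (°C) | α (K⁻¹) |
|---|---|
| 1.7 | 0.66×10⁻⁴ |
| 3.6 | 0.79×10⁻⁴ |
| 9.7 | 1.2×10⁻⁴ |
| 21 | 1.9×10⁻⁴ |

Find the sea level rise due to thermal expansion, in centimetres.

8.55 cm

Layer 1 at 21 °C → α = 1.9×10⁻⁴ K⁻¹
Layer 2 at 1.7 °C → α = 0.66×10⁻⁴ K⁻¹
1.9×10⁻⁴ × 1.5 × 290 = 0.08265 m
290–520 m: 0.19 × 230 × 0.66×10⁻⁴ = 0.0028842 m
Δh = 0.08265 + 0.0028842 = 0.0855342 m ≈ 8.55 cm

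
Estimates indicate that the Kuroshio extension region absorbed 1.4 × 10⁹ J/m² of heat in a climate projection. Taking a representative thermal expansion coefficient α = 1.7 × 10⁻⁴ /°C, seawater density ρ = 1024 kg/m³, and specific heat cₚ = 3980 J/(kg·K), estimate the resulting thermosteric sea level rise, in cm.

Δh = αQ/(ρcₚ) = 1.7×10⁻⁴ × 1.4×10⁹ / (1024 × 3980) ≈ 0.058397 m

Δh ≈ 5.84 cm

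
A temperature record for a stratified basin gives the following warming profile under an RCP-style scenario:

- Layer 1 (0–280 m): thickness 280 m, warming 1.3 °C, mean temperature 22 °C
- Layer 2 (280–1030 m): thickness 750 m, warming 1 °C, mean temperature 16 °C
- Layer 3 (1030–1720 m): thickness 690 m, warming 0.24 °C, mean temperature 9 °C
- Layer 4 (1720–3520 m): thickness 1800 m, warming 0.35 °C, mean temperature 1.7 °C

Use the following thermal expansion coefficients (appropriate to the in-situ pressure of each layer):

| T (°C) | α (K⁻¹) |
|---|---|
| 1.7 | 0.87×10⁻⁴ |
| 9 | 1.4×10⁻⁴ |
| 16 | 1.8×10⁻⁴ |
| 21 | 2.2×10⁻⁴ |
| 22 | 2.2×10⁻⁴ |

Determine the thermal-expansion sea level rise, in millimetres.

about 290 mm

Layer 1 at 22 °C → α = 2.2×10⁻⁴ K⁻¹
Layer 2 at 16 °C → α = 1.8×10⁻⁴ K⁻¹
Layer 3 at 9 °C → α = 1.4×10⁻⁴ K⁻¹
Layer 4 at 1.7 °C → α = 0.87×10⁻⁴ K⁻¹
Layer 1: 1.3 × 280 × 2.2×10⁻⁴ = 0.08008 m
280–1030 m: 750 × 1 × 1.8×10⁻⁴ = 0.13500 m
1030–1720 m: 0.24 × 690 × 1.4×10⁻⁴ = 0.023184 m
1800 × 0.87×10⁻⁴ × 0.35 = 0.05481 m
Δh = 0.08008 + 0.13500 + 0.023184 + 0.05481 = 0.293074 m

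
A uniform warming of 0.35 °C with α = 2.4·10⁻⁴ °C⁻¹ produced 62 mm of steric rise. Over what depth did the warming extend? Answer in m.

738 m

H = Δh/(αΔT) = 0.062 / (2.4×10⁻⁴ × 0.35) ≈ 738.1 m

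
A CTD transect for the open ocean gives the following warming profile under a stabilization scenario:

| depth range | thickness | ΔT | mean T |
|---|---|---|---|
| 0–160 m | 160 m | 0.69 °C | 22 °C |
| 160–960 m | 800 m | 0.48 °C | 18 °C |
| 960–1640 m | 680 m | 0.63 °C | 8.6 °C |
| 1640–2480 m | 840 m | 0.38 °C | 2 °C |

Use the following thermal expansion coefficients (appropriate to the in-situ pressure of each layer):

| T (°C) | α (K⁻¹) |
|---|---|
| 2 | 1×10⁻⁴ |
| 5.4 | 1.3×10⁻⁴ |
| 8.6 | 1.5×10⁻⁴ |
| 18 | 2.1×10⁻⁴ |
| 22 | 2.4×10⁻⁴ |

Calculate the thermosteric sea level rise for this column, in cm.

Layer 1 at 22 °C → α = 2.4×10⁻⁴ K⁻¹
Layer 2 at 18 °C → α = 2.1×10⁻⁴ K⁻¹
Layer 3 at 8.6 °C → α = 1.5×10⁻⁴ K⁻¹
Layer 4 at 2 °C → α = 1×10⁻⁴ K⁻¹
0.69 × 160 × 2.4×10⁻⁴ = 0.026496 m
Layer 2: 0.48 × 2.1×10⁻⁴ × 800 = 0.08064 m
960–1640 m: 0.63 × 680 × 1.5×10⁻⁴ = 0.06426 m
0.38 × 840 × 1×10⁻⁴ = 0.03192 m
Δh = 0.026496 + 0.08064 + 0.06426 + 0.03192 = 0.203316 m ≈ 20.3 cm

20.3 cm of thermosteric rise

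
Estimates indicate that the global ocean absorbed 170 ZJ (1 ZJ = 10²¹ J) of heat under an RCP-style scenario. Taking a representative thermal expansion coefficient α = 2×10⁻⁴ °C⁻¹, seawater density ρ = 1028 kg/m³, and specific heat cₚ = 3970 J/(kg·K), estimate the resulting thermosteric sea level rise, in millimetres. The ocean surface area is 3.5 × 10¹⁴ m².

Per unit area: Q = 170×10²¹ / (3.5×10¹⁴) ≈ 4.857×10⁸ J/m²
Δh = αQ/(ρcₚ) = 2×10⁻⁴ × 4.857×10⁸ / (1028 × 3970) ≈ 0.023802 m

24 mm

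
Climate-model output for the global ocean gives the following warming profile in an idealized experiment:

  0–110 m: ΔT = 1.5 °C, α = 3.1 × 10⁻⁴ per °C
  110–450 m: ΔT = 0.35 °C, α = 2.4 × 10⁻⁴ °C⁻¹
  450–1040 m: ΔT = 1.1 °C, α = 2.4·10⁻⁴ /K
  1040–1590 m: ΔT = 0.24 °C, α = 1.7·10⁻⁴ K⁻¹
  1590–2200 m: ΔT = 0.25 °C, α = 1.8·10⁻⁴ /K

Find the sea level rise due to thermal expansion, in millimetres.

0–110 m: 110 × 3.1×10⁻⁴ × 1.5 = 0.05115 m
0.35 × 2.4×10⁻⁴ × 340 = 0.02856 m
1.1 × 2.4×10⁻⁴ × 590 = 0.15576 m
0.24 × 1.7×10⁻⁴ × 550 = 0.02244 m
1.8×10⁻⁴ × 610 × 0.25 = 0.02745 m
Δh = 0.05115 + 0.02856 + 0.15576 + 0.02244 + 0.02745 = 0.28536 m

Δh = 285 mm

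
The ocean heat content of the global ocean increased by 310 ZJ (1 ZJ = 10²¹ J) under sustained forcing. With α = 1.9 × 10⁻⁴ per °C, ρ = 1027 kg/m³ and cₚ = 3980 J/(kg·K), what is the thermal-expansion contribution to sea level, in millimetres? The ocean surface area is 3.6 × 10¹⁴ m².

Per unit area: Q = 310×10²¹ / (3.6×10¹⁴) ≈ 8.611×10⁸ J/m²
Δh = αQ/(ρcₚ) = 1.9×10⁻⁴ × 8.611×10⁸ / (1027 × 3980) ≈ 0.040027 m

Δh = 40.0 mm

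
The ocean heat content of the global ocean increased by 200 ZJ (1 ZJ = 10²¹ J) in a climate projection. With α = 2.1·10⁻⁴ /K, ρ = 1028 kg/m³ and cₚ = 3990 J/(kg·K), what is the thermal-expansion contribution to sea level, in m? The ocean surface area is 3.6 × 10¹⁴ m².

Δh ≈ 0.0284 m

Per unit area: Q = 200×10²¹ / (3.6×10¹⁴) ≈ 5.556×10⁸ J/m²
Δh = αQ/(ρcₚ) = 2.1×10⁻⁴ × 5.556×10⁸ / (1028 × 3990) ≈ 0.028446 m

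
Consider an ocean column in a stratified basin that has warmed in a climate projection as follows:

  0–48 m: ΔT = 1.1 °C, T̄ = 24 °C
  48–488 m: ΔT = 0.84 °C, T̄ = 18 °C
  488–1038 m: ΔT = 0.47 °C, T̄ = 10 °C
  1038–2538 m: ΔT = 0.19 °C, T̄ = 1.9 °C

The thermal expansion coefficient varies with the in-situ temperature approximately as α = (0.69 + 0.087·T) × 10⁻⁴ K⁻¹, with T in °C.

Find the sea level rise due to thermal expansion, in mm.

160 mm

Layer 1: α = (0.69 + 0.087×24)×10⁻⁴ = 2.778×10⁻⁴ K⁻¹
Layer 2: α = (0.69 + 0.087×18)×10⁻⁴ = 2.256×10⁻⁴ K⁻¹
Layer 3: α = (0.69 + 0.087×10)×10⁻⁴ = 1.56×10⁻⁴ K⁻¹
Layer 4: α = (0.69 + 0.087×1.9)×10⁻⁴ = 0.8553×10⁻⁴ K⁻¹
2.778×10⁻⁴ × 1.1 × 48 = 0.01466784 m
2.256×10⁻⁴ × 0.84 × 440 = 0.08338176 m
488–1038 m: 550 × 0.47 × 1.56×10⁻⁴ = 0.040326 m
0.8553×10⁻⁴ × 1500 × 0.19 = 0.02437605 m
Δh = 0.01466784 + 0.08338176 + 0.040326 + 0.02437605 = 0.16275165 m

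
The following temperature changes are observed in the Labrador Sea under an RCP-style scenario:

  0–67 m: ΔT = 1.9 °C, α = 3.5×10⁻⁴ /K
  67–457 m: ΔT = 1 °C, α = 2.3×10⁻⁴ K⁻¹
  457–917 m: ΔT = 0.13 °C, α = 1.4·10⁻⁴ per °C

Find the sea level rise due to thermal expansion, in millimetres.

Layer 1: 1.9 × 3.5×10⁻⁴ × 67 = 0.044555 m
1 × 390 × 2.3×10⁻⁴ = 0.08970 m
Layer 3: 0.13 × 1.4×10⁻⁴ × 460 = 0.008372 m
Δh = 0.044555 + 0.08970 + 0.008372 = 0.142627 m

about 143 mm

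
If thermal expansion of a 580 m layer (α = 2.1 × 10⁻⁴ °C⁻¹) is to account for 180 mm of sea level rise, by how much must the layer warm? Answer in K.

about 1.5 K

ΔT = Δh/(αH) = 0.18 / (2.1×10⁻⁴ × 580) ≈ 1.478 K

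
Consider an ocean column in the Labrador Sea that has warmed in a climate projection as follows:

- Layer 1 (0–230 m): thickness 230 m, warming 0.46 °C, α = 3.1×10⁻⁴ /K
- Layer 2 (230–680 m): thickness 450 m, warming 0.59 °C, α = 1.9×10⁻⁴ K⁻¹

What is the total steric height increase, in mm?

0–230 m: 230 × 0.46 × 3.1×10⁻⁴ = 0.032798 m
Layer 2: 1.9×10⁻⁴ × 0.59 × 450 = 0.050445 m
Δh = 0.032798 + 0.050445 = 0.083243 m

Δh ≈ 83.2 mm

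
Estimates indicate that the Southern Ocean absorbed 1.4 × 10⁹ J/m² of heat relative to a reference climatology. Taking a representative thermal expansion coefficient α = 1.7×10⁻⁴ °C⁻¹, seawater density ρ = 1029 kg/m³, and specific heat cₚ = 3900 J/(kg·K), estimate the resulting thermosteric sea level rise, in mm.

59.3 mm

Δh = αQ/(ρcₚ) = 1.7×10⁻⁴ × 1.4×10⁹ / (1029 × 3900) ≈ 0.059306 m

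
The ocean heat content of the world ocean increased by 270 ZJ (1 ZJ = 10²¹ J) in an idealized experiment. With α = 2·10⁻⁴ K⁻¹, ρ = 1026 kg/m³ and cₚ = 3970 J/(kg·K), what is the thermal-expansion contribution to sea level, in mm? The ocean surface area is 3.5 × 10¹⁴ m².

Per unit area: Q = 270×10²¹ / (3.5×10¹⁴) ≈ 7.714×10⁸ J/m²
Δh = αQ/(ρcₚ) = 2×10⁻⁴ × 7.714×10⁸ / (1026 × 3970) ≈ 0.037877 m

37.9 mm of thermosteric rise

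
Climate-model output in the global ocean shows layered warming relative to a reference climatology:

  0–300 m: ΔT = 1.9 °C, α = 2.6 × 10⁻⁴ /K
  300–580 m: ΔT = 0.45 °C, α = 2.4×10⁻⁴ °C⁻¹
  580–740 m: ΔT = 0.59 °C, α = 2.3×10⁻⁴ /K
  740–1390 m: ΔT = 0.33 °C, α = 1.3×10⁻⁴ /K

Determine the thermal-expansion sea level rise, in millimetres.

0–300 m: 2.6×10⁻⁴ × 300 × 1.9 = 0.14820 m
Layer 2: 280 × 2.4×10⁻⁴ × 0.45 = 0.03024 m
0.59 × 2.3×10⁻⁴ × 160 = 0.021712 m
Layer 4: 0.33 × 1.3×10⁻⁴ × 650 = 0.027885 m
Δh = 0.14820 + 0.03024 + 0.021712 + 0.027885 = 0.228037 m ≈ 228 mm

Δh = 228 mm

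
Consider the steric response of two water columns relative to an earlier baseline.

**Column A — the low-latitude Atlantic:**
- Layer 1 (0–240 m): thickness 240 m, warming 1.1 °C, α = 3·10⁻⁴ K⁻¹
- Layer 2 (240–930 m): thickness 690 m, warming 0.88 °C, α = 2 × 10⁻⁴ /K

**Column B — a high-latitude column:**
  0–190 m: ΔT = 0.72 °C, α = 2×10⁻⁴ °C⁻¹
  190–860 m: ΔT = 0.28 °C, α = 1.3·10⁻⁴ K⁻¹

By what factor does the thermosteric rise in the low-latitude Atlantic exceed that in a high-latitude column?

A 0–240 m: 3×10⁻⁴ × 1.1 × 240 = 0.07920 m
A 240–930 m: 2×10⁻⁴ × 690 × 0.88 = 0.12144 m
A total: 0.20064 m
B Layer 1: 2×10⁻⁴ × 0.72 × 190 = 0.02736 m
B 190–860 m: 0.28 × 1.3×10⁻⁴ × 670 = 0.024388 m
B total: 0.051748 m
Ratio: 0.20064 / 0.051748 ≈ 3.877

≈ 3.9×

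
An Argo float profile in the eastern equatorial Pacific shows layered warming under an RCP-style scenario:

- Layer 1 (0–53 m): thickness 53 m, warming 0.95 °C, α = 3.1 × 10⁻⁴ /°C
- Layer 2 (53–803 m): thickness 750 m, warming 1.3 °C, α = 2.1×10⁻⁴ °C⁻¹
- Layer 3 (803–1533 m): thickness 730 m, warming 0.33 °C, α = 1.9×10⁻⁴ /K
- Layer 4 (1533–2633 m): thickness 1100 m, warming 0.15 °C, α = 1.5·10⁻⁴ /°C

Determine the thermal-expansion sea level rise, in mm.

0–53 m: 0.95 × 53 × 3.1×10⁻⁴ = 0.0156085 m
Layer 2: 2.1×10⁻⁴ × 750 × 1.3 = 0.20475 m
803–1533 m: 0.33 × 730 × 1.9×10⁻⁴ = 0.045771 m
Layer 4: 1100 × 0.15 × 1.5×10⁻⁴ = 0.02475 m
Δh = 0.0156085 + 0.20475 + 0.045771 + 0.02475 = 0.2908795 m ≈ 291 mm

291 mm of thermosteric rise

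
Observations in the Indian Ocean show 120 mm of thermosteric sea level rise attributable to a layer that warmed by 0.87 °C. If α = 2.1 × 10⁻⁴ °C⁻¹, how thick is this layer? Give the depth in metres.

H = Δh/(αΔT) = 0.12 / (2.1×10⁻⁴ × 0.87) ≈ 656.8 m

657 m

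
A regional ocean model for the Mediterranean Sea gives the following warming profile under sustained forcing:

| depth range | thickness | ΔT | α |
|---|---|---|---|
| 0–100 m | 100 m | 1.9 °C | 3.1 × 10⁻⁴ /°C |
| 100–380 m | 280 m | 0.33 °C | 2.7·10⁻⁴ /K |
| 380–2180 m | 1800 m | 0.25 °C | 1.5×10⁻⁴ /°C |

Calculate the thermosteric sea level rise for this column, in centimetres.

Δh = 15 cm

3.1×10⁻⁴ × 100 × 1.9 = 0.05890 m
Layer 2: 0.33 × 280 × 2.7×10⁻⁴ = 0.024948 m
Layer 3: 1800 × 0.25 × 1.5×10⁻⁴ = 0.06750 m
Δh = 0.05890 + 0.024948 + 0.06750 = 0.151348 m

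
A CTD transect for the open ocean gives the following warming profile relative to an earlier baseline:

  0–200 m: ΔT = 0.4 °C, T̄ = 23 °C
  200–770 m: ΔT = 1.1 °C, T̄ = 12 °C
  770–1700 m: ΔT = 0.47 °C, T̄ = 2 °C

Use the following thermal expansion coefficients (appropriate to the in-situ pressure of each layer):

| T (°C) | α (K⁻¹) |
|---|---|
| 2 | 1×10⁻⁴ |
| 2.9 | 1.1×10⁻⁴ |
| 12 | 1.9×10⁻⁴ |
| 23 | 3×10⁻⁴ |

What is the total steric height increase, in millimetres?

187 mm

Layer 1 at 23 °C → α = 3×10⁻⁴ K⁻¹
Layer 2 at 12 °C → α = 1.9×10⁻⁴ K⁻¹
Layer 3 at 2 °C → α = 1×10⁻⁴ K⁻¹
0.4 × 200 × 3×10⁻⁴ = 0.02400 m
200–770 m: 570 × 1.1 × 1.9×10⁻⁴ = 0.11913 m
1×10⁻⁴ × 930 × 0.47 = 0.04371 m
Δh = 0.02400 + 0.11913 + 0.04371 = 0.18684 m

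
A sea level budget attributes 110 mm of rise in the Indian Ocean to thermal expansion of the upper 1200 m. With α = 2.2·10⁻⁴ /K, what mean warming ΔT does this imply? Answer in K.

0.42 K

ΔT = Δh/(αH) = 0.11 / (2.2×10⁻⁴ × 1200) ≈ 0.4167 K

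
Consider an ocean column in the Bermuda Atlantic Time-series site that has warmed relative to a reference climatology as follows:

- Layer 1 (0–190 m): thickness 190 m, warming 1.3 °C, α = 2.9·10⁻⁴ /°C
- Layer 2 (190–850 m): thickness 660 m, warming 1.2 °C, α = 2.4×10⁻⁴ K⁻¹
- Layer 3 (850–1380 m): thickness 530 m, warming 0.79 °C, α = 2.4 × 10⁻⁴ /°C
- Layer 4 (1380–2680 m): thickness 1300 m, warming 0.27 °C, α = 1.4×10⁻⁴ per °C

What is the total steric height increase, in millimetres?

410 mm

Layer 1: 1.3 × 2.9×10⁻⁴ × 190 = 0.07163 m
1.2 × 660 × 2.4×10⁻⁴ = 0.19008 m
850–1380 m: 0.79 × 2.4×10⁻⁴ × 530 = 0.100488 m
1380–2680 m: 0.27 × 1.4×10⁻⁴ × 1300 = 0.04914 m
Δh = 0.07163 + 0.19008 + 0.100488 + 0.04914 = 0.411338 m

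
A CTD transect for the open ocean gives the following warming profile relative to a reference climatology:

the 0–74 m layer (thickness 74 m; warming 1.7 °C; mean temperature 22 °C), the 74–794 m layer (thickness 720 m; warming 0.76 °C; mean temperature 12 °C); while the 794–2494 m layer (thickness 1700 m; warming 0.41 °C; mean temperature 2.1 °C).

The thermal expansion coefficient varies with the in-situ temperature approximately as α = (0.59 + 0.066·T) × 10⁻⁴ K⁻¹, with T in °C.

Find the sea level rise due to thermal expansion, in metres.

Layer 1: α = (0.59 + 0.066×22)×10⁻⁴ = 2.042×10⁻⁴ K⁻¹
Layer 2: α = (0.59 + 0.066×12)×10⁻⁴ = 1.382×10⁻⁴ K⁻¹
Layer 3: α = (0.59 + 0.066×2.1)×10⁻⁴ = 0.7286×10⁻⁴ K⁻¹
Layer 1: 74 × 1.7 × 2.042×10⁻⁴ = 0.02568836 m
720 × 0.76 × 1.382×10⁻⁴ = 0.07562304 m
Layer 3: 0.41 × 1700 × 0.7286×10⁻⁴ = 0.05078342 m
Δh = 0.02568836 + 0.07562304 + 0.05078342 = 0.15209482 m

Δh = 0.152 m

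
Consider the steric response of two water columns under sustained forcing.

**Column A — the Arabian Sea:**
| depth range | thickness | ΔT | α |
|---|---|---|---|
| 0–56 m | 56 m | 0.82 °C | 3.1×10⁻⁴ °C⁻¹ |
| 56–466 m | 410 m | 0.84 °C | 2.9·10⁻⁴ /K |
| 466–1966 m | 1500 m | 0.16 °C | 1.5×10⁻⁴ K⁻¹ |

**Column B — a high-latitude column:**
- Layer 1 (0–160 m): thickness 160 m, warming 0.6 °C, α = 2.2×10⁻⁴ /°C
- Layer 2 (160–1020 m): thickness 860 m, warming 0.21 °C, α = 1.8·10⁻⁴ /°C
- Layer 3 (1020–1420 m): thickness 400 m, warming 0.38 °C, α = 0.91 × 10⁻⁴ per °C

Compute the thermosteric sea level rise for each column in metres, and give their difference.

A 0–56 m: 0.82 × 56 × 3.1×10⁻⁴ = 0.0142352 m
A Layer 2: 2.9×10⁻⁴ × 410 × 0.84 = 0.099876 m
A 1.5×10⁻⁴ × 0.16 × 1500 = 0.03600 m
A total: 0.1501112 m
B 160 × 0.6 × 2.2×10⁻⁴ = 0.02112 m
B Layer 2: 860 × 0.21 × 1.8×10⁻⁴ = 0.032508 m
B Layer 3: 0.91×10⁻⁴ × 400 × 0.38 = 0.013832 m
B total: 0.06746 m
Difference: 0.1501112 − 0.06746 = 0.0826512 m

A: 0.150 m; B: 0.0675 m; difference 0.0827 m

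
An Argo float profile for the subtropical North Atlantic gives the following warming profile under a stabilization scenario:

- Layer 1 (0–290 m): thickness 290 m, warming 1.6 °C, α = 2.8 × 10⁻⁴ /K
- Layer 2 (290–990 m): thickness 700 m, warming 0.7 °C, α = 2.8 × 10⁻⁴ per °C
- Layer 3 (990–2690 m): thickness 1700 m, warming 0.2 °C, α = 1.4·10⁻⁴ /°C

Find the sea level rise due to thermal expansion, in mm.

315 mm

Layer 1: 2.8×10⁻⁴ × 290 × 1.6 = 0.12992 m
0.7 × 700 × 2.8×10⁻⁴ = 0.13720 m
Layer 3: 1.4×10⁻⁴ × 0.2 × 1700 = 0.04760 m
Δh = 0.12992 + 0.13720 + 0.04760 = 0.31472 m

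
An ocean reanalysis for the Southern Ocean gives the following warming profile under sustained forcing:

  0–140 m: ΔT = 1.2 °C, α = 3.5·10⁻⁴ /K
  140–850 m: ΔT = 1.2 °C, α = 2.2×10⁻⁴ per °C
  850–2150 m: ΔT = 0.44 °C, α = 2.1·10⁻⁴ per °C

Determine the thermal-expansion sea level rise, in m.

0–140 m: 1.2 × 140 × 3.5×10⁻⁴ = 0.05880 m
1.2 × 710 × 2.2×10⁻⁴ = 0.18744 m
850–2150 m: 0.44 × 1300 × 2.1×10⁻⁴ = 0.12012 m
Δh = 0.05880 + 0.18744 + 0.12012 = 0.36636 m

0.366 m of thermosteric rise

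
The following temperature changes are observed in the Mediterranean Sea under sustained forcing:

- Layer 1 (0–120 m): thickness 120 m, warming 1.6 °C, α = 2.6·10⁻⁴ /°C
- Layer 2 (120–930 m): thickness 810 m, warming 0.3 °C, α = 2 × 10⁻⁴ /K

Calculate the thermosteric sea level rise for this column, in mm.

1.6 × 2.6×10⁻⁴ × 120 = 0.04992 m
Layer 2: 0.3 × 810 × 2×10⁻⁴ = 0.04860 m
Δh = 0.04992 + 0.04860 = 0.09852 m

Δh ≈ 99 mm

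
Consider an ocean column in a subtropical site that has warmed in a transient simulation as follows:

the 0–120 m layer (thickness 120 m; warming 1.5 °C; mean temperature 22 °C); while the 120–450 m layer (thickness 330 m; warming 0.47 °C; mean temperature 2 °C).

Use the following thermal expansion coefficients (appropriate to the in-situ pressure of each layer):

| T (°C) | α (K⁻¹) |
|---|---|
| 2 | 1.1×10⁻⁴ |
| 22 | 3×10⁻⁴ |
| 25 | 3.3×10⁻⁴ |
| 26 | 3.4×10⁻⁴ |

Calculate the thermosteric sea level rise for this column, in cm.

7.1 cm

Layer 1 at 22 °C → α = 3×10⁻⁴ K⁻¹
Layer 2 at 2 °C → α = 1.1×10⁻⁴ K⁻¹
3×10⁻⁴ × 120 × 1.5 = 0.05400 m
Layer 2: 1.1×10⁻⁴ × 330 × 0.47 = 0.017061 m
Δh = 0.05400 + 0.017061 = 0.071061 m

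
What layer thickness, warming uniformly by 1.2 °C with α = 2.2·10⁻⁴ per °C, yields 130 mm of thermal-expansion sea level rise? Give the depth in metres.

about 490 m

H = Δh/(αΔT) = 0.13 / (2.2×10⁻⁴ × 1.2) ≈ 492.4 m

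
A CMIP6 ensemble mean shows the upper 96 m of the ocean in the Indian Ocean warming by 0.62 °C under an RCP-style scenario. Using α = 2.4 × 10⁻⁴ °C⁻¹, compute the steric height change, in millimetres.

14.3 mm

Δh = αΔT·H = 2.4×10⁻⁴ × 0.62 × 96 = 0.0142848 m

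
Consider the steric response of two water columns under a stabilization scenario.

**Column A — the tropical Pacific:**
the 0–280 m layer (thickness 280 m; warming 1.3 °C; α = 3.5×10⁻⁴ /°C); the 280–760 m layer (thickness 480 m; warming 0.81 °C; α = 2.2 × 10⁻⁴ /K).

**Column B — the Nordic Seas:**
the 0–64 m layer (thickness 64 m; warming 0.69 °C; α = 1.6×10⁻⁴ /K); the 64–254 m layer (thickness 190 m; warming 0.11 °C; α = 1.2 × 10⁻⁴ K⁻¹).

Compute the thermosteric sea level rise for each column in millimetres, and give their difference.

A: 213 mm; B: 9.57 mm; difference 203 mm

A 0–280 m: 1.3 × 280 × 3.5×10⁻⁴ = 0.12740 m
A 280–760 m: 480 × 0.81 × 2.2×10⁻⁴ = 0.085536 m
A total: 0.212936 m
B Layer 1: 64 × 0.69 × 1.6×10⁻⁴ = 0.0070656 m
B Layer 2: 1.2×10⁻⁴ × 0.11 × 190 = 0.002508 m
B total: 0.0095736 m
Difference: 0.212936 − 0.0095736 = 0.2033624 m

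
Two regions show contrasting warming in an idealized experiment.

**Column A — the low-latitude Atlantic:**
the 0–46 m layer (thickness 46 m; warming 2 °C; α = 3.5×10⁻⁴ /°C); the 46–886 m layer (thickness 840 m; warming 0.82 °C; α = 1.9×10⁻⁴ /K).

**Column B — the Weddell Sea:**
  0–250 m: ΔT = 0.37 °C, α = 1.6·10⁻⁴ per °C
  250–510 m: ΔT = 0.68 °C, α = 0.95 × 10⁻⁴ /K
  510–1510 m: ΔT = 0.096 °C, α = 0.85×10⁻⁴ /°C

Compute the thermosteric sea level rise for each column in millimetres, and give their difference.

A 2 × 46 × 3.5×10⁻⁴ = 0.03220 m
A 0.82 × 840 × 1.9×10⁻⁴ = 0.130872 m
A total: 0.163072 m
B Layer 1: 0.37 × 1.6×10⁻⁴ × 250 = 0.01480 m
B 0.68 × 260 × 0.95×10⁻⁴ = 0.016796 m
B 1000 × 0.096 × 0.85×10⁻⁴ = 0.00816 m
B total: 0.039756 m
Difference: 0.163072 − 0.039756 = 0.123316 m

Δh_A ≈ 163 mm, Δh_B ≈ 39.8 mm; difference ≈ 123 mm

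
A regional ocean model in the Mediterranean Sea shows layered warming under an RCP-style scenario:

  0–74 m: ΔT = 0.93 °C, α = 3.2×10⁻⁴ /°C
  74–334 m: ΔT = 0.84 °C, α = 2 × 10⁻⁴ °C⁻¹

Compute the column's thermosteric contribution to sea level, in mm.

3.2×10⁻⁴ × 74 × 0.93 = 0.0220224 m
74–334 m: 2×10⁻⁴ × 260 × 0.84 = 0.04368 m
Δh = 0.0220224 + 0.04368 = 0.0657024 m ≈ 66 mm

about 66 mm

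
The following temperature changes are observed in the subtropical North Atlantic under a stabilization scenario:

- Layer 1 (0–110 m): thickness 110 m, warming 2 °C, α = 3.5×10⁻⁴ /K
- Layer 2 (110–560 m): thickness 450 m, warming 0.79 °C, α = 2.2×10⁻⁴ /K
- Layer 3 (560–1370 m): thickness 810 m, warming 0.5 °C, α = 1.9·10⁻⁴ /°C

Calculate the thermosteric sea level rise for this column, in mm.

Δh ≈ 230 mm

2 × 110 × 3.5×10⁻⁴ = 0.07700 m
110–560 m: 0.79 × 2.2×10⁻⁴ × 450 = 0.07821 m
Layer 3: 1.9×10⁻⁴ × 810 × 0.5 = 0.07695 m
Δh = 0.07700 + 0.07821 + 0.07695 = 0.23216 m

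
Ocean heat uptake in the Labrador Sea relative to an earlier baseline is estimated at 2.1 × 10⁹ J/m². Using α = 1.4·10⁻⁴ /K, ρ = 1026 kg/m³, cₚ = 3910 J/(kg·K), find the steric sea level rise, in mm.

about 73.3 mm

Δh = αQ/(ρcₚ) = 1.4×10⁻⁴ × 2.1×10⁹ / (1026 × 3910) ≈ 0.073286 m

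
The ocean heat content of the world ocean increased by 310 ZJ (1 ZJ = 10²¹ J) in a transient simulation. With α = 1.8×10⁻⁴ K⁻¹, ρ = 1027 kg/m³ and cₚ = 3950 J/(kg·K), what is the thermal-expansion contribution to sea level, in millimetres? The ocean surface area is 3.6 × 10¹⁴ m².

Δh ≈ 38.2 mm

Per unit area: Q = 310×10²¹ / (3.6×10¹⁴) ≈ 8.611×10⁸ J/m²
Δh = αQ/(ρcₚ) = 1.8×10⁻⁴ × 8.611×10⁸ / (1027 × 3950) ≈ 0.038208 m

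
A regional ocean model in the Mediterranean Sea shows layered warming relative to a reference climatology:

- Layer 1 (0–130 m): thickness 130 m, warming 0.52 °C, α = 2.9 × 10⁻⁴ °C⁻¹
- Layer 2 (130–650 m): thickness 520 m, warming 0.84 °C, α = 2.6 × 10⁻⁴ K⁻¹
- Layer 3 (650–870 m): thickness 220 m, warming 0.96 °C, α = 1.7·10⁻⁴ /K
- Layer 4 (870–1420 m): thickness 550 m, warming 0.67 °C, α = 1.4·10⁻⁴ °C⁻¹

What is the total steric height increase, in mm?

2.9×10⁻⁴ × 130 × 0.52 = 0.019604 m
2.6×10⁻⁴ × 520 × 0.84 = 0.113568 m
650–870 m: 1.7×10⁻⁴ × 220 × 0.96 = 0.035904 m
Layer 4: 550 × 1.4×10⁻⁴ × 0.67 = 0.05159 m
Δh = 0.019604 + 0.113568 + 0.035904 + 0.05159 = 0.220666 m ≈ 221 mm

Δh = 221 mm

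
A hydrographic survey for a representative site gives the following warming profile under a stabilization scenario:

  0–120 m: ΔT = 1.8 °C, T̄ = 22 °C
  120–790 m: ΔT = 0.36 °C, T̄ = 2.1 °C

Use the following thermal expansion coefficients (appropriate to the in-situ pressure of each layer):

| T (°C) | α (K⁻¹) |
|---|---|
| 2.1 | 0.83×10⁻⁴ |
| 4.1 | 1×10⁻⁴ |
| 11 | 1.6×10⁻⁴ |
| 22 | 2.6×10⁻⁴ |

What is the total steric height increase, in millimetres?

76.2 mm

Layer 1 at 22 °C → α = 2.6×10⁻⁴ K⁻¹
Layer 2 at 2.1 °C → α = 0.83×10⁻⁴ K⁻¹
0–120 m: 1.8 × 120 × 2.6×10⁻⁴ = 0.05616 m
Layer 2: 670 × 0.83×10⁻⁴ × 0.36 = 0.0200196 m
Δh = 0.05616 + 0.0200196 = 0.0761796 m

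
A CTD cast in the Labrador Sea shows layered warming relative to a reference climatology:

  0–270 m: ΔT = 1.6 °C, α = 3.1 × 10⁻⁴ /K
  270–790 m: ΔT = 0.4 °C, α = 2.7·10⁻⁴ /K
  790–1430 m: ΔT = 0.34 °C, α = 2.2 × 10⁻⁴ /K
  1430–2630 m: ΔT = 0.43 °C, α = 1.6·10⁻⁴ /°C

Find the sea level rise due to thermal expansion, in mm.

321 mm

Layer 1: 3.1×10⁻⁴ × 1.6 × 270 = 0.13392 m
520 × 2.7×10⁻⁴ × 0.4 = 0.05616 m
640 × 2.2×10⁻⁴ × 0.34 = 0.047872 m
0.43 × 1.6×10⁻⁴ × 1200 = 0.08256 m
Δh = 0.13392 + 0.05616 + 0.047872 + 0.08256 = 0.320512 m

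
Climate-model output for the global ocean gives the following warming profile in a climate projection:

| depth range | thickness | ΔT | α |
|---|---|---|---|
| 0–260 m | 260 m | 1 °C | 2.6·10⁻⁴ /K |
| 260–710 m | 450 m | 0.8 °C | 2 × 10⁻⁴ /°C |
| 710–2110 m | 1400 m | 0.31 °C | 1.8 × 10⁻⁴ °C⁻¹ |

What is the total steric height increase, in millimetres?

260 × 2.6×10⁻⁴ × 1 = 0.06760 m
Layer 2: 2×10⁻⁴ × 450 × 0.8 = 0.07200 m
710–2110 m: 1400 × 1.8×10⁻⁴ × 0.31 = 0.07812 m
Δh = 0.06760 + 0.07200 + 0.07812 = 0.21772 m ≈ 220 mm

about 220 mm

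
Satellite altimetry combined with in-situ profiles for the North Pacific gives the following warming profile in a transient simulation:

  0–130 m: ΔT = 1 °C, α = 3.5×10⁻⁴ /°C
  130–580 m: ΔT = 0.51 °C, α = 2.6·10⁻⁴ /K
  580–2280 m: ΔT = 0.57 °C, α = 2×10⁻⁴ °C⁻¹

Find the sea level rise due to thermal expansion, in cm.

29.9 cm

3.5×10⁻⁴ × 130 × 1 = 0.04550 m
Layer 2: 2.6×10⁻⁴ × 0.51 × 450 = 0.05967 m
1700 × 0.57 × 2×10⁻⁴ = 0.19380 m
Δh = 0.04550 + 0.05967 + 0.19380 = 0.29897 m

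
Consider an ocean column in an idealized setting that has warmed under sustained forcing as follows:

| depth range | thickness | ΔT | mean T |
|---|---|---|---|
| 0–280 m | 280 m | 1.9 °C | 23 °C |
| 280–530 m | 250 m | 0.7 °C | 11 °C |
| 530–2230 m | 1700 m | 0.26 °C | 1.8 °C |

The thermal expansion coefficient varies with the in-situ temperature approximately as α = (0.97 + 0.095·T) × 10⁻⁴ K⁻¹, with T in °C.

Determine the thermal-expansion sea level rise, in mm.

Layer 1: α = (0.97 + 0.095×23)×10⁻⁴ = 3.155×10⁻⁴ K⁻¹
Layer 2: α = (0.97 + 0.095×11)×10⁻⁴ = 2.015×10⁻⁴ K⁻¹
Layer 3: α = (0.97 + 0.095×1.8)×10⁻⁴ = 1.141×10⁻⁴ K⁻¹
3.155×10⁻⁴ × 280 × 1.9 = 0.167846 m
280–530 m: 250 × 2.015×10⁻⁴ × 0.7 = 0.0352625 m
0.26 × 1700 × 1.141×10⁻⁴ = 0.0504322 m
Δh = 0.167846 + 0.0352625 + 0.0504322 = 0.2535407 m

about 250 mm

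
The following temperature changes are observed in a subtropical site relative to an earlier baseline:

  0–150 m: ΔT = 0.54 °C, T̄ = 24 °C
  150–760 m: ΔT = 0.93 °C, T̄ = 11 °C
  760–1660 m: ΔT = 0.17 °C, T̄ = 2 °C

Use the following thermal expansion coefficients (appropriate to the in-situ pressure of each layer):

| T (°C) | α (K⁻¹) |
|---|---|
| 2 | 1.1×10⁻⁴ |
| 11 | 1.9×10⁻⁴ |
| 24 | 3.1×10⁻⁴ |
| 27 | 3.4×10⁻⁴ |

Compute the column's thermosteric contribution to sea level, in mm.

Δh ≈ 150 mm

Layer 1 at 24 °C → α = 3.1×10⁻⁴ K⁻¹
Layer 2 at 11 °C → α = 1.9×10⁻⁴ K⁻¹
Layer 3 at 2 °C → α = 1.1×10⁻⁴ K⁻¹
Layer 1: 0.54 × 150 × 3.1×10⁻⁴ = 0.02511 m
150–760 m: 610 × 1.9×10⁻⁴ × 0.93 = 0.107787 m
760–1660 m: 900 × 1.1×10⁻⁴ × 0.17 = 0.01683 m
Δh = 0.02511 + 0.107787 + 0.01683 = 0.149727 m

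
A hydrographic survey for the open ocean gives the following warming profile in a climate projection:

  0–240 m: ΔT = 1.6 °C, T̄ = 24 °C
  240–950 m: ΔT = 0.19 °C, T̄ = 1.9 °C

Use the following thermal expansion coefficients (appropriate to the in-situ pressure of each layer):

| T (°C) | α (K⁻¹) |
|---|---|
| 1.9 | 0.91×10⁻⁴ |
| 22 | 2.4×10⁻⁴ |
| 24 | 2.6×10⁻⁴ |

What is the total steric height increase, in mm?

Layer 1 at 24 °C → α = 2.6×10⁻⁴ K⁻¹
Layer 2 at 1.9 °C → α = 0.91×10⁻⁴ K⁻¹
2.6×10⁻⁴ × 240 × 1.6 = 0.09984 m
240–950 m: 0.91×10⁻⁴ × 0.19 × 710 = 0.0122759 m
Δh = 0.09984 + 0.0122759 = 0.1121159 m

Δh ≈ 110 mm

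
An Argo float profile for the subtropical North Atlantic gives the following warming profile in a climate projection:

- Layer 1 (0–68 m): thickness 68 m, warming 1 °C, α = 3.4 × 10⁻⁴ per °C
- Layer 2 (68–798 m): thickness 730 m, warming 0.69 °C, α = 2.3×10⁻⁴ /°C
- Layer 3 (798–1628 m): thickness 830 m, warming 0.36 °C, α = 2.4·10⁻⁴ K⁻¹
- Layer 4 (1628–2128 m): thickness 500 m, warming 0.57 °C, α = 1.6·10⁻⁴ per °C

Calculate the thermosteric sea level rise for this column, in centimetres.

25.6 cm

0–68 m: 1 × 68 × 3.4×10⁻⁴ = 0.02312 m
0.69 × 730 × 2.3×10⁻⁴ = 0.115851 m
Layer 3: 0.36 × 2.4×10⁻⁴ × 830 = 0.071712 m
0.57 × 1.6×10⁻⁴ × 500 = 0.04560 m
Δh = 0.02312 + 0.115851 + 0.071712 + 0.04560 = 0.256283 m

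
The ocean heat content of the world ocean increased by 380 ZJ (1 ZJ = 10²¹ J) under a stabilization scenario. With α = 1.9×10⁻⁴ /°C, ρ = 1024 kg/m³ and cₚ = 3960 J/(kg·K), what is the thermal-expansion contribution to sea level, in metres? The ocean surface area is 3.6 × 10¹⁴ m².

0.0495 m

Per unit area: Q = 380×10²¹ / (3.6×10¹⁴) ≈ 1.056×10⁹ J/m²
Δh = αQ/(ρcₚ) = 1.9×10⁻⁴ × 1.056×10⁹ / (1024 × 3960) ≈ 0.049479 m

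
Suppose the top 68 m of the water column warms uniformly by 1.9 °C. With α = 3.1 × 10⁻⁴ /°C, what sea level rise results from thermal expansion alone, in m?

Δh = αΔT·H = 3.1×10⁻⁴ × 1.9 × 68 = 0.040052 m

about 0.0401 m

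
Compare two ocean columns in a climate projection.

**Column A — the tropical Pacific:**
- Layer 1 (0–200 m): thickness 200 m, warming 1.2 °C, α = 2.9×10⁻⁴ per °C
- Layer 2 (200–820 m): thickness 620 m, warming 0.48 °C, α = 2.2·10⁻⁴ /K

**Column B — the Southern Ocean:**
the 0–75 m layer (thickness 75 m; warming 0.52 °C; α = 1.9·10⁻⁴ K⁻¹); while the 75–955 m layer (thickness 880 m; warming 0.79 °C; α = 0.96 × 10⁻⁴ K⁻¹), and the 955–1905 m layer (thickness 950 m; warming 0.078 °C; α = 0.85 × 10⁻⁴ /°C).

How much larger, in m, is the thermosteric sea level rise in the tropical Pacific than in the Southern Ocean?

A 2.9×10⁻⁴ × 200 × 1.2 = 0.06960 m
A 200–820 m: 2.2×10⁻⁴ × 620 × 0.48 = 0.065472 m
A total: 0.135072 m
B Layer 1: 0.52 × 75 × 1.9×10⁻⁴ = 0.00741 m
B 75–955 m: 0.79 × 0.96×10⁻⁴ × 880 = 0.0667392 m
B 0.078 × 950 × 0.85×10⁻⁴ = 0.0062985 m
B total: 0.0804477 m
Difference: 0.135072 − 0.0804477 = 0.0546243 m

0.0546 m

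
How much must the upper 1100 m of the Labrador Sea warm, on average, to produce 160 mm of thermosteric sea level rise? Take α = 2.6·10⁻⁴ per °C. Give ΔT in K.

ΔT = Δh/(αH) = 0.16 / (2.6×10⁻⁴ × 1100) ≈ 0.5594 K

0.559 K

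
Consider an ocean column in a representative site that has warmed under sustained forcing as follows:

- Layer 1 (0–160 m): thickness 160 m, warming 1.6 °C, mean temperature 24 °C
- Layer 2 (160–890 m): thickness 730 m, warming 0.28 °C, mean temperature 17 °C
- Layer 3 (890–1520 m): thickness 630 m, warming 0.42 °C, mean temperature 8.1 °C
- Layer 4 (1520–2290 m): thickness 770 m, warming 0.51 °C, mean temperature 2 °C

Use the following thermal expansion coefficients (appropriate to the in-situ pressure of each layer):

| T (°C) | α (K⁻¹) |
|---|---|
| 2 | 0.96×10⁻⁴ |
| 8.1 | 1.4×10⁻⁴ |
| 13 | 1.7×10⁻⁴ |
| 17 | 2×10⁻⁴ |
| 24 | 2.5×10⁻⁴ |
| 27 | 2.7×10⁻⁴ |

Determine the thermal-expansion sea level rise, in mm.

Δh = 180 mm

Layer 1 at 24 °C → α = 2.5×10⁻⁴ K⁻¹
Layer 2 at 17 °C → α = 2×10⁻⁴ K⁻¹
Layer 3 at 8.1 °C → α = 1.4×10⁻⁴ K⁻¹
Layer 4 at 2 °C → α = 0.96×10⁻⁴ K⁻¹
0–160 m: 2.5×10⁻⁴ × 160 × 1.6 = 0.06400 m
Layer 2: 0.28 × 2×10⁻⁴ × 730 = 0.04088 m
1.4×10⁻⁴ × 0.42 × 630 = 0.037044 m
Layer 4: 0.51 × 770 × 0.96×10⁻⁴ = 0.0376992 m
Δh = 0.06400 + 0.04088 + 0.037044 + 0.0376992 = 0.1796232 m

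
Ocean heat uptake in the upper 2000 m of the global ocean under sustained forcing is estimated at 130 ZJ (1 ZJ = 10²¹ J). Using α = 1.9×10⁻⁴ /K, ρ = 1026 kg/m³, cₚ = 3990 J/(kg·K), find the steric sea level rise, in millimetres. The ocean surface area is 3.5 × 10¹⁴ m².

Δh = 17 mm

Per unit area: Q = 130×10²¹ / (3.5×10¹⁴) ≈ 3.714×10⁸ J/m²
Δh = αQ/(ρcₚ) = 1.9×10⁻⁴ × 3.714×10⁸ / (1026 × 3990) ≈ 0.017238 m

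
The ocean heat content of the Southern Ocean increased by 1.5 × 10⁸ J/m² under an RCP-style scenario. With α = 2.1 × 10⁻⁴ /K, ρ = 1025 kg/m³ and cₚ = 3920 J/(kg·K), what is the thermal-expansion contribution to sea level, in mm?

7.84 mm

Δh = αQ/(ρcₚ) = 2.1×10⁻⁴ × 1.5×10⁸ / (1025 × 3920) ≈ 0.0078397 m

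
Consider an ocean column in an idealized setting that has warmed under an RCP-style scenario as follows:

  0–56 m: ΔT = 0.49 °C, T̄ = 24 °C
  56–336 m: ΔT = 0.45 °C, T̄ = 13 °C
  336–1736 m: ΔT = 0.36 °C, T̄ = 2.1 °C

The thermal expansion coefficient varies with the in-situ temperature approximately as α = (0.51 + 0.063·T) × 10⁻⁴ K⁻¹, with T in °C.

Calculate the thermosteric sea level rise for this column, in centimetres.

5.47 cm of thermosteric rise

Layer 1: α = (0.51 + 0.063×24)×10⁻⁴ = 2.022×10⁻⁴ K⁻¹
Layer 2: α = (0.51 + 0.063×13)×10⁻⁴ = 1.329×10⁻⁴ K⁻¹
Layer 3: α = (0.51 + 0.063×2.1)×10⁻⁴ = 0.6423×10⁻⁴ K⁻¹
Layer 1: 56 × 2.022×10⁻⁴ × 0.49 = 0.005548368 m
Layer 2: 1.329×10⁻⁴ × 0.45 × 280 = 0.0167454 m
Layer 3: 0.36 × 0.6423×10⁻⁴ × 1400 = 0.03237192 m
Δh = 0.005548368 + 0.0167454 + 0.03237192 = 0.054665688 m ≈ 5.47 cm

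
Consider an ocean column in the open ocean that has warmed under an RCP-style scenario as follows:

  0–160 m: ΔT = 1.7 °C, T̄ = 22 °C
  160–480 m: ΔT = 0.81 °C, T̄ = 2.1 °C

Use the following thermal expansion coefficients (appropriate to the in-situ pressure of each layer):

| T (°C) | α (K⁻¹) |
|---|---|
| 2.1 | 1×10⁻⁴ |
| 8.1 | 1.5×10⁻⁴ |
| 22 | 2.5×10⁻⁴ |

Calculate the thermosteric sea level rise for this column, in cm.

Layer 1 at 22 °C → α = 2.5×10⁻⁴ K⁻¹
Layer 2 at 2.1 °C → α = 1×10⁻⁴ K⁻¹
Layer 1: 2.5×10⁻⁴ × 1.7 × 160 = 0.06800 m
Layer 2: 320 × 1×10⁻⁴ × 0.81 = 0.02592 m
Δh = 0.06800 + 0.02592 = 0.09392 m

9.39 cm of thermosteric rise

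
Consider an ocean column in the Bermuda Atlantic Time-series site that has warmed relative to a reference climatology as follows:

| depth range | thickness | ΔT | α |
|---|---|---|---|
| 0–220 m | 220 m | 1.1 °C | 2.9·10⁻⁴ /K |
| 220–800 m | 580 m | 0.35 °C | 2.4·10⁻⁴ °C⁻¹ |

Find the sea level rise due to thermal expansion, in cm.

about 11.9 cm

Layer 1: 2.9×10⁻⁴ × 220 × 1.1 = 0.07018 m
220–800 m: 2.4×10⁻⁴ × 0.35 × 580 = 0.04872 m
Δh = 0.07018 + 0.04872 = 0.11890 m ≈ 11.9 cm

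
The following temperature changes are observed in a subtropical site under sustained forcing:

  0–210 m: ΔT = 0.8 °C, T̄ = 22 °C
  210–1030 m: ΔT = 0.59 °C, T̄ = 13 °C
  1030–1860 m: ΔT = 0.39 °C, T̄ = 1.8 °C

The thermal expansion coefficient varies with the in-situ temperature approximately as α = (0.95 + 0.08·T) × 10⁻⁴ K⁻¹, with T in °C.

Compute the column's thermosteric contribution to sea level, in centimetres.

Layer 1: α = (0.95 + 0.08×22)×10⁻⁴ = 2.71×10⁻⁴ K⁻¹
Layer 2: α = (0.95 + 0.08×13)×10⁻⁴ = 1.99×10⁻⁴ K⁻¹
Layer 3: α = (0.95 + 0.08×1.8)×10⁻⁴ = 1.094×10⁻⁴ K⁻¹
Layer 1: 0.8 × 2.71×10⁻⁴ × 210 = 0.045528 m
210–1030 m: 820 × 1.99×10⁻⁴ × 0.59 = 0.0962762 m
Layer 3: 830 × 1.094×10⁻⁴ × 0.39 = 0.03541278 m
Δh = 0.045528 + 0.0962762 + 0.03541278 = 0.17721698 m ≈ 17.7 cm

about 17.7 cm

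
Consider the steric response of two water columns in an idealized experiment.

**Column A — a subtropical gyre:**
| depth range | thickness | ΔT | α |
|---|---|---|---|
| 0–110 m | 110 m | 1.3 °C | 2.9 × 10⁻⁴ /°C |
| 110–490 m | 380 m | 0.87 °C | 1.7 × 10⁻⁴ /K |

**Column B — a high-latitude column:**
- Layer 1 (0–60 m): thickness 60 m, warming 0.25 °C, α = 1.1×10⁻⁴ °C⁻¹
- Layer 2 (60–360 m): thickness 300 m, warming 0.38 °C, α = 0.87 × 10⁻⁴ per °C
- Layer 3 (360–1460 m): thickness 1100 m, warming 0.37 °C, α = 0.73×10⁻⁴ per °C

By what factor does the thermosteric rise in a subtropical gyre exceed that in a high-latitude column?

A Layer 1: 110 × 1.3 × 2.9×10⁻⁴ = 0.04147 m
A 110–490 m: 1.7×10⁻⁴ × 380 × 0.87 = 0.056202 m
A total: 0.097672 m
B Layer 1: 0.25 × 1.1×10⁻⁴ × 60 = 0.00165 m
B 300 × 0.87×10⁻⁴ × 0.38 = 0.009918 m
B 360–1460 m: 0.73×10⁻⁴ × 1100 × 0.37 = 0.029711 m
B total: 0.041279 m
Ratio: 0.097672 / 0.041279 ≈ 2.366

≈ 2.37×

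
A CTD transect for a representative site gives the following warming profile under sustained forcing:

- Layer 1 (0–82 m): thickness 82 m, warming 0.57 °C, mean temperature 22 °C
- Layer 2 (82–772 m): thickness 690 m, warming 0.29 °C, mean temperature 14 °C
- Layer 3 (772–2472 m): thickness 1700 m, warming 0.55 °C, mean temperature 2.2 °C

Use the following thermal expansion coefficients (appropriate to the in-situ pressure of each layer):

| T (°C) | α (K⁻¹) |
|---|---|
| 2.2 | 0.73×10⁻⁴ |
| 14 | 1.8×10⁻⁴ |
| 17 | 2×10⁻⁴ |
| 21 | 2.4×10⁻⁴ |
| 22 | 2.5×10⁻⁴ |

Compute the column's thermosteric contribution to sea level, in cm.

Layer 1 at 22 °C → α = 2.5×10⁻⁴ K⁻¹
Layer 2 at 14 °C → α = 1.8×10⁻⁴ K⁻¹
Layer 3 at 2.2 °C → α = 0.73×10⁻⁴ K⁻¹
0–82 m: 0.57 × 2.5×10⁻⁴ × 82 = 0.011685 m
Layer 2: 0.29 × 1.8×10⁻⁴ × 690 = 0.036018 m
0.55 × 1700 × 0.73×10⁻⁴ = 0.068255 m
Δh = 0.011685 + 0.036018 + 0.068255 = 0.115958 m

11.6 cm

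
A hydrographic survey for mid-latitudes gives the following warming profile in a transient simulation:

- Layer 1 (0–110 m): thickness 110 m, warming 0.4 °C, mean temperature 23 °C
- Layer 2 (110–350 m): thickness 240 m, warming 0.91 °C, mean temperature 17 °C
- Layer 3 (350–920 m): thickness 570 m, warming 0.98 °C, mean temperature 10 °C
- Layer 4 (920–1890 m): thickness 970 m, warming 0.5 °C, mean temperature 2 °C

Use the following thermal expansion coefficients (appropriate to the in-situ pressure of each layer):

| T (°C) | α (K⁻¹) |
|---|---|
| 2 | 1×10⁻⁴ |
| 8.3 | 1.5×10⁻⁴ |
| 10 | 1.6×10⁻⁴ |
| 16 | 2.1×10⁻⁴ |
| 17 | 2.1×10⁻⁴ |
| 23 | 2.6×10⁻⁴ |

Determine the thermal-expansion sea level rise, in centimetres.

Δh = 19.5 cm

Layer 1 at 23 °C → α = 2.6×10⁻⁴ K⁻¹
Layer 2 at 17 °C → α = 2.1×10⁻⁴ K⁻¹
Layer 3 at 10 °C → α = 1.6×10⁻⁴ K⁻¹
Layer 4 at 2 °C → α = 1×10⁻⁴ K⁻¹
0.4 × 110 × 2.6×10⁻⁴ = 0.01144 m
240 × 0.91 × 2.1×10⁻⁴ = 0.045864 m
350–920 m: 1.6×10⁻⁴ × 570 × 0.98 = 0.089376 m
0.5 × 1×10⁻⁴ × 970 = 0.04850 m
Δh = 0.01144 + 0.045864 + 0.089376 + 0.04850 = 0.19518 m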